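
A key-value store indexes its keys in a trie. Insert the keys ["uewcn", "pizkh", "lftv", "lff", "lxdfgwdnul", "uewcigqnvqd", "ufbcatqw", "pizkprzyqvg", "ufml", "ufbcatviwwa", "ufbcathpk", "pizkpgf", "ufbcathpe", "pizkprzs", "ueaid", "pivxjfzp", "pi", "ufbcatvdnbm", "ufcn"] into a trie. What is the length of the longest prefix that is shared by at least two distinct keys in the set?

8

The deepest shared node is where two words last agree before diverging.
"ufbcathpe" and "ufbcathpk" agree on "ufbcathp" (8 characters) before diverging; nothing deeper is shared.
Longest shared-prefix length: 8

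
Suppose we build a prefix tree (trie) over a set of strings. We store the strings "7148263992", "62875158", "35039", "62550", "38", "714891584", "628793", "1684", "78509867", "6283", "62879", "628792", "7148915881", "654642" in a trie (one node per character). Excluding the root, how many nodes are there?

For each word, the new-node count is its length minus the longest prefix already in the trie:
  "7148263992" → 10 new (7, 1, 4, 8, 2, 6, 3, 9, 9, 2)
  "62875158" → 8 new (6, 2, 8, 7, 5, 1, 5, 8)
  "35039" → 5 new (3, 5, 0, 3, 9)
  "62550" → prefix "62" already present; 3 new (5, 5, 0)
  "38" → prefix "3" already present; 1 new (8)
  "714891584" → prefix "7148" already present; 5 new (9, 1, 5, 8, 4)
  "628793" → prefix "6287" already present; 2 new (9, 3)
  "1684" → 4 new (1, 6, 8, 4)
  "78509867" → prefix "7" already present; 7 new (8, 5, 0, 9, 8, 6, 7)
  "6283" → prefix "628" already present; 1 new (3)
  "62879" → prefix "62879" already present; 0 new (none)
  "628792" → prefix "62879" already present; 1 new (2)
  "7148915881" → prefix "71489158" already present; 2 new (8, 1)
  "654642" → prefix "6" already present; 5 new (5, 4, 6, 4, 2)
Total nodes = 10 + 8 + 5 + 3 + 1 + 5 + 2 + 4 + 7 + 1 + 0 + 1 + 2 + 5 = 54

54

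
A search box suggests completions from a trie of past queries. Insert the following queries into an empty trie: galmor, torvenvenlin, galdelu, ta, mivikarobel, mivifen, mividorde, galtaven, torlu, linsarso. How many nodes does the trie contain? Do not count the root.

For each word, the new-node count is its length minus the longest prefix already in the trie:
  "galmor" → 6 new (g, a, l, m, o, r)
  "torvenvenlin" → 12 new (t, o, r, v, e, n, v, e, n, l, i, n)
  "galdelu" → prefix "gal" already present; 4 new (d, e, l, u)
  "ta" → prefix "t" already present; 1 new (a)
  "mivikarobel" → 11 new (m, i, v, i, k, a, r, o, b, e, l)
  "mivifen" → prefix "mivi" already present; 3 new (f, e, n)
  "mividorde" → prefix "mivi" already present; 5 new (d, o, r, d, e)
  "galtaven" → prefix "gal" already present; 5 new (t, a, v, e, n)
  "torlu" → prefix "tor" already present; 2 new (l, u)
  "linsarso" → 8 new (l, i, n, s, a, r, s, o)
Total nodes = 6 + 12 + 4 + 1 + 11 + 3 + 5 + 5 + 2 + 8 = 57

57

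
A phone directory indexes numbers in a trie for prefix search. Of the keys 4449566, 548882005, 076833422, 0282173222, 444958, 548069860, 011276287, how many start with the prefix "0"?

Filter for entries beginning with "0":
Matches: "011276287", "0282173222", "076833422"
Count: 3

3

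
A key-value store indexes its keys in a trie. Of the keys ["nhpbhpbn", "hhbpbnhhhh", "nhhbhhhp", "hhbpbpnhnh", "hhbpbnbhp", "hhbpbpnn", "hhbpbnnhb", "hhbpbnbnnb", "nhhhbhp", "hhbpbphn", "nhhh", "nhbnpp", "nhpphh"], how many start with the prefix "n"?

Traverse to the node for "n", then collect every word in that subtree.
Words under "n": nhbnpp, nhhbhhhp, nhhh, nhhhbhp, nhpbhpbn, nhpphh
Count: 6

6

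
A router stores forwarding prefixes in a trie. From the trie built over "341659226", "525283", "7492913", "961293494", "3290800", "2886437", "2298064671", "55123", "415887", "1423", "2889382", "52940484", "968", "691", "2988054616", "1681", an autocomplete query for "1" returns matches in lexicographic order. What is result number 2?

1681

DFS of the "1" subtree visits, in order: "1423", "1681"
The 2nd is 1681.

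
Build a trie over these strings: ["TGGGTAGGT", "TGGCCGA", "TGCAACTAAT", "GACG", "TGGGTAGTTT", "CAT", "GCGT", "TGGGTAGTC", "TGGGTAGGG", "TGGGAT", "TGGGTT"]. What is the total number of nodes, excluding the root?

39

Trace insertions, counting only characters that open a new branch:
  "TGGGTAGGT" → 9 new (T, G, G, G, T, A, G, G, T)
  "TGGCCGA" → prefix "TGG" already present; 4 new (C, C, G, A)
  "TGCAACTAAT" → prefix "TG" already present; 8 new (C, A, A, C, T, A, A, T)
  "GACG" → 4 new (G, A, C, G)
  "TGGGTAGTTT" → prefix "TGGGTAG" already present; 3 new (T, T, T)
  "CAT" → 3 new (C, A, T)
  "GCGT" → prefix "G" already present; 3 new (C, G, T)
  "TGGGTAGTC" → prefix "TGGGTAGT" already present; 1 new (C)
  "TGGGTAGGG" → prefix "TGGGTAGG" already present; 1 new (G)
  "TGGGAT" → prefix "TGGG" already present; 2 new (A, T)
  "TGGGTT" → prefix "TGGGT" already present; 1 new (T)
Total nodes = 9 + 4 + 8 + 4 + 3 + 3 + 3 + 1 + 1 + 2 + 1 = 39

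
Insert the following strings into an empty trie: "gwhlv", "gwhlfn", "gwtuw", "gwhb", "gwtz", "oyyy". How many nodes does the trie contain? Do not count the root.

Trie structure (* marks end of a word):
(root)
├─ g
│  └─ w
│     ├─ h
│     │  ├─ b *
│     │  └─ l
│     │     ├─ f
│     │     │  └─ n *
│     │     └─ v *
│     └─ t
│        ├─ u
│        │  └─ w *
│        └─ z *
└─ o
   └─ y
      └─ y
         └─ y *
Counting every labelled node above: 16.

16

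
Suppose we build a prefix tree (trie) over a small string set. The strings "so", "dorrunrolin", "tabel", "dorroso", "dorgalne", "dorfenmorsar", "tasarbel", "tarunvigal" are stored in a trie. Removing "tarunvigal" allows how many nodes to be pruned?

After clearing the end-marker at "tarunvigal", prune upward until reaching a node still needed by another word.
The suffix "runvigal" (8 nodes) is used only by "tarunvigal"; the node for "ta" still has the child "b", so pruning stops there.
Nodes removed: 8

8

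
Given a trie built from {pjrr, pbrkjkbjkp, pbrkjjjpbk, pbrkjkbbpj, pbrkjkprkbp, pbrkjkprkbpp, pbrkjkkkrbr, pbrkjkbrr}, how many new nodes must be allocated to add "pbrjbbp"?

"pbr" is already a path in the trie; the remaining "jbbp" must be added.
So 7 − 3 = 4 new nodes.

4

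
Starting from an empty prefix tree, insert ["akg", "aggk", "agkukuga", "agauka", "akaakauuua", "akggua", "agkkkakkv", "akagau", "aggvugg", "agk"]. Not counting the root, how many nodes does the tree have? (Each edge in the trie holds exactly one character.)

40

Trace insertions, counting only characters that open a new branch:
  "akg" → 3 new (a, k, g)
  "aggk" → prefix "a" already present; 3 new (g, g, k)
  "agkukuga" → prefix "ag" already present; 6 new (k, u, k, u, g, a)
  "agauka" → prefix "ag" already present; 4 new (a, u, k, a)
  "akaakauuua" → prefix "ak" already present; 8 new (a, a, k, a, u, u, u, a)
  "akggua" → prefix "akg" already present; 3 new (g, u, a)
  "agkkkakkv" → prefix "agk" already present; 6 new (k, k, a, k, k, v)
  "akagau" → prefix "aka" already present; 3 new (g, a, u)
  "aggvugg" → prefix "agg" already present; 4 new (v, u, g, g)
  "agk" → prefix "agk" already present; 0 new (none)
Total nodes = 3 + 3 + 6 + 4 + 8 + 3 + 6 + 3 + 4 + 0 = 40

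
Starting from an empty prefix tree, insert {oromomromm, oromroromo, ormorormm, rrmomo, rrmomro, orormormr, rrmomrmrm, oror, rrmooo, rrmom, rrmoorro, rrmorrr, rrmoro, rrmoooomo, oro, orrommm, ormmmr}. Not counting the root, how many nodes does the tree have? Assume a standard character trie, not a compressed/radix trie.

60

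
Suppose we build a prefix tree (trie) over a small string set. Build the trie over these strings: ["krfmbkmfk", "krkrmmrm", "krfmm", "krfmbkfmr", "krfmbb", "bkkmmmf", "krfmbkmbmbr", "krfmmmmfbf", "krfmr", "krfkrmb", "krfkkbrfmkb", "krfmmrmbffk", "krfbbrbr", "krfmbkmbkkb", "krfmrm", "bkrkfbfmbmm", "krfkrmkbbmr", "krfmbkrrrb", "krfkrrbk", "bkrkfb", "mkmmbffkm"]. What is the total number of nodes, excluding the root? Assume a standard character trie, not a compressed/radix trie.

Count nodes per top-level branch (shared prefixes stored once):
  'b'-branch (bkkmmmf, bkrkfb, bkrkfbfmbmm): 16 nodes
  'k'-branch (krfbbrbr, krfkkbrfmkb, krfkrmb, krfkrmkbbmr, krfkrrbk, krfmbb, krfmbkfmr, krfmbkmbkkb, krfmbkmbmbr, krfmbkmfk, krfmbkrrrb, krfmm, krfmmmmfbf, krfmmrmbffk, krfmr, krfmrm, krkrmmrm): 68 nodes
  'm'-branch (mkmmbffkm): 9 nodes
Sum: 93

93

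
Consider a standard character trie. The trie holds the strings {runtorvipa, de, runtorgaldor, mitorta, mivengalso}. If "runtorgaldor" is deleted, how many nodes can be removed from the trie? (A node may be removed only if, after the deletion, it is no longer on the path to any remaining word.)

6

A node on "runtorgaldor"'s path can go only if nothing else ends at it or branches off below it.
The suffix "galdor" (6 nodes) is used only by "runtorgaldor"; the node for "runtor" still has the child "v", so pruning stops there.
Nodes removed: 6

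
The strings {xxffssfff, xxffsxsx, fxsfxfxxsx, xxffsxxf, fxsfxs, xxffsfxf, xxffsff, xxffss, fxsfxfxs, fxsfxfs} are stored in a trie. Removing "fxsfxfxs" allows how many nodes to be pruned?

1

After clearing the end-marker at "fxsfxfxs", prune upward until reaching a node still needed by another word.
The suffix "s" (1 node) is used only by "fxsfxfxs"; the node for "fxsfxfx" still has the child "x", so pruning stops there.
Nodes removed: 1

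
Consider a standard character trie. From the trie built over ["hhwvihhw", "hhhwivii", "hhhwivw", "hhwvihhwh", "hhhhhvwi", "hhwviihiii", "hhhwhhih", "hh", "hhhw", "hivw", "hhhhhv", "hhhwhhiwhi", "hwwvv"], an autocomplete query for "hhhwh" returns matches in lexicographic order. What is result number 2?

hhhwhhiwhi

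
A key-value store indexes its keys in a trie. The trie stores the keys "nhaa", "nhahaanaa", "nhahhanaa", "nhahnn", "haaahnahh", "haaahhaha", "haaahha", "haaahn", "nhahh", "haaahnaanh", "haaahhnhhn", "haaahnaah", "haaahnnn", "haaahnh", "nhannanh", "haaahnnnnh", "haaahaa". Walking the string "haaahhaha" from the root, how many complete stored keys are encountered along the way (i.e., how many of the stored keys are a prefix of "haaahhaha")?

2

Walk "haaahhaha" from the root; an end-of-word marker is hit whenever a stored word is a prefix of "haaahhaha".
Prefixes of the query that are stored words: "haaahha", "haaahhaha"
Count: 2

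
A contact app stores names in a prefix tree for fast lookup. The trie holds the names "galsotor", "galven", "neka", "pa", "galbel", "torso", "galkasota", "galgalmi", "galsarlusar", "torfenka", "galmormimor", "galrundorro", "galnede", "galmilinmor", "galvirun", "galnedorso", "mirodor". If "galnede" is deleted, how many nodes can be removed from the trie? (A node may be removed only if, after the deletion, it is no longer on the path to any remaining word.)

After clearing the end-marker at "galnede", prune upward until reaching a node still needed by another word.
The suffix "e" (1 node) is used only by "galnede"; the node for "galned" still has the child "o", so pruning stops there.
Nodes removed: 1

1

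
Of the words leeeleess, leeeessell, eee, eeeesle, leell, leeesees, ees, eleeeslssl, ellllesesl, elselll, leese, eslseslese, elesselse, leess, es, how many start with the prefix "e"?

9

Filter for entries beginning with "e":
Words under "e": eee, eeeesle, ees, eleeeslssl, elesselse, ellllesesl, elselll, es, eslseslese
Count: 9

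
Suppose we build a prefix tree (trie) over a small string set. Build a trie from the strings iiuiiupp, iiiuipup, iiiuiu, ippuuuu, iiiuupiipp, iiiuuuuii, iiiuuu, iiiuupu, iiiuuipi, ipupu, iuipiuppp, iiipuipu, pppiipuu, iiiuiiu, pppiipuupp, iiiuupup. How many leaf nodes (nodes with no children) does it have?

13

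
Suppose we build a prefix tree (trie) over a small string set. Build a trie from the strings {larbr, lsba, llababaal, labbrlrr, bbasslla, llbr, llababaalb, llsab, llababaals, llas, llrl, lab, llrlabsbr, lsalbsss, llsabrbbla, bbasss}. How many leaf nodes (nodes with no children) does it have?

Leaves are exactly the stored words that no other stored word extends.
Those words: "bbasslla", "bbasss", "labbrlrr", "larbr", "llababaalb", "llababaals", "llas", "llbr", "llrlabsbr", "llsabrbbla", "lsalbsss", "lsba"
Leaf count: 12

12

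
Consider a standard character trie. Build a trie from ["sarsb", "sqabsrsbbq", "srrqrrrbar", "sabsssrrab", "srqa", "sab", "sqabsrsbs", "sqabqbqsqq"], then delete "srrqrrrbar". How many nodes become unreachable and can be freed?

Walk "srrqrrrbar" from the leaf back toward the root, removing each node that no remaining word uses.
The suffix "rqrrrbar" (8 nodes) is used only by "srrqrrrbar"; the node for "sr" still has the child "q", so pruning stops there.
Nodes removed: 8

8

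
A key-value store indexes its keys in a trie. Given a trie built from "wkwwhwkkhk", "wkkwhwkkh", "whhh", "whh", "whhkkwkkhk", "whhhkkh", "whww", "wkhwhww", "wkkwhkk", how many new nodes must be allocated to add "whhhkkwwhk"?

"whhhkk" is already a path in the trie; the remaining "wwhk" must be added.
So 10 − 6 = 4 new nodes.

4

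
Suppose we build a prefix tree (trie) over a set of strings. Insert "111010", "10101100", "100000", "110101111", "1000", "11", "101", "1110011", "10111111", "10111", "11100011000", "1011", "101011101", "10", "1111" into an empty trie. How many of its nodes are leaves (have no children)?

9

Leaves are exactly the stored words that no other stored word extends.
Those words: "100000", "10101100", "101011101", "10111111", "110101111", "11100011000", "1110011", "111010", "1111"
Leaf count: 9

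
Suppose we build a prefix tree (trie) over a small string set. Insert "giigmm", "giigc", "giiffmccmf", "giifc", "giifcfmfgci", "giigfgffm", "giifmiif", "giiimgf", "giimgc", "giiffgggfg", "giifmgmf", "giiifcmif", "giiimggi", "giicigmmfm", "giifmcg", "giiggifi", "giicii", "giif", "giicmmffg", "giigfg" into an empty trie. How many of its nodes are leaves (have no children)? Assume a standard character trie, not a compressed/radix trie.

17

Leaves are exactly the stored words that no other stored word extends.
Those words: "giicigmmfm", "giicii", "giicmmffg", "giifcfmfgci", "giiffgggfg", "giiffmccmf", "giifmcg", "giifmgmf", "giifmiif", "giigc", "giigfgffm", "giiggifi", "giigmm", "giiifcmif", "giiimgf", "giiimggi", "giimgc"
Leaf count: 17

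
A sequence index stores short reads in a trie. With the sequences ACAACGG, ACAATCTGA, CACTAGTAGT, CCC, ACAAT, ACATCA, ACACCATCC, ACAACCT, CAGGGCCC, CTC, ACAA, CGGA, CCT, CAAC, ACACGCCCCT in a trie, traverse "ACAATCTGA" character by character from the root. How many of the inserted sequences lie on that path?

3

Traverse "ACAATCTGA" character by character; count nodes along the way that are marked as word ends.
Prefixes of the query that are stored words: "ACAA", "ACAAT", "ACAATCTGA"
Count: 3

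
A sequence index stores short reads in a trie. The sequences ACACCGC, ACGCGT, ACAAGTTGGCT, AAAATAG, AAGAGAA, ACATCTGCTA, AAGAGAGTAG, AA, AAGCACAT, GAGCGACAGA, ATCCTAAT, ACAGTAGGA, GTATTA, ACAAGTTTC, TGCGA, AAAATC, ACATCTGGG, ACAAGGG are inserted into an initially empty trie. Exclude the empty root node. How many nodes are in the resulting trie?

86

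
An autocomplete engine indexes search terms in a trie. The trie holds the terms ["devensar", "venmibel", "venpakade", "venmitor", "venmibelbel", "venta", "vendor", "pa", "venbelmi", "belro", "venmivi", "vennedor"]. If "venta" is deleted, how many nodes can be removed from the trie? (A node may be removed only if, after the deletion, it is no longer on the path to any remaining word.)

After clearing the end-marker at "venta", prune upward until reaching a node still needed by another word.
The suffix "ta" (2 nodes) is used only by "venta"; the node for "ven" still has the child "m", so pruning stops there.
Nodes removed: 2

2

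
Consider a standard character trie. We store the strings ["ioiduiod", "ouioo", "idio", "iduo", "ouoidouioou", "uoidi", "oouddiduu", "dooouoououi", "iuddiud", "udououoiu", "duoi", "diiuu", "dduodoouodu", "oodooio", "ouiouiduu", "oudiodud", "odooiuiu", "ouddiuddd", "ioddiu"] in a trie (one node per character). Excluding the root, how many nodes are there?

115

Trace insertions, counting only characters that open a new branch:
  "ioiduiod" → 8 new (i, o, i, d, u, i, o, d)
  "ouioo" → 5 new (o, u, i, o, o)
  "idio" → prefix "i" already present; 3 new (d, i, o)
  "iduo" → prefix "id" already present; 2 new (u, o)
  "ouoidouioou" → prefix "ou" already present; 9 new (o, i, d, o, u, i, o, o, u)
  "uoidi" → 5 new (u, o, i, d, i)
  "oouddiduu" → prefix "o" already present; 8 new (o, u, d, d, i, d, u, u)
  "dooouoououi" → 11 new (d, o, o, o, u, o, o, u, o, u, i)
  "iuddiud" → prefix "i" already present; 6 new (u, d, d, i, u, d)
  "udououoiu" → prefix "u" already present; 8 new (d, o, u, o, u, o, i, u)
  "duoi" → prefix "d" already present; 3 new (u, o, i)
  "diiuu" → prefix "d" already present; 4 new (i, i, u, u)
  "dduodoouodu" → prefix "d" already present; 10 new (d, u, o, d, o, o, u, o, d, u)
  "oodooio" → prefix "oo" already present; 5 new (d, o, o, i, o)
  "ouiouiduu" → prefix "ouio" already present; 5 new (u, i, d, u, u)
  "oudiodud" → prefix "ou" already present; 6 new (d, i, o, d, u, d)
  "odooiuiu" → prefix "o" already present; 7 new (d, o, o, i, u, i, u)
  "ouddiuddd" → prefix "oud" already present; 6 new (d, i, u, d, d, d)
  "ioddiu" → prefix "io" already present; 4 new (d, d, i, u)
Total nodes = 8 + 5 + 3 + 2 + 9 + 5 + 8 + 11 + 6 + 8 + 3 + 4 + 10 + 5 + 5 + 6 + 7 + 6 + 4 = 115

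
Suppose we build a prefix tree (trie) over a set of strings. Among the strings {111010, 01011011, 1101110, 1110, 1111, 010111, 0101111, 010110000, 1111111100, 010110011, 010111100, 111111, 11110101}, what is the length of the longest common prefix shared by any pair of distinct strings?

Look for the deepest trie node that still has at least two words in its subtree.
e.g. "010110000" and "010110011" share the prefix "0101100" of length 7; no pair shares a longer one.
Longest shared-prefix length: 7

7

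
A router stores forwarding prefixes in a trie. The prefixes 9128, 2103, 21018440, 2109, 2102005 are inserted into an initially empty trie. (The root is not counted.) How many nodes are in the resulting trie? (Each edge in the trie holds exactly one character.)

Trace insertions, counting only characters that open a new branch:
  "9128" → 4 new (9, 1, 2, 8)
  "2103" → 4 new (2, 1, 0, 3)
  "21018440" → prefix "210" already present; 5 new (1, 8, 4, 4, 0)
  "2109" → prefix "210" already present; 1 new (9)
  "2102005" → prefix "210" already present; 4 new (2, 0, 0, 5)
Total nodes = 4 + 4 + 5 + 1 + 4 = 18

18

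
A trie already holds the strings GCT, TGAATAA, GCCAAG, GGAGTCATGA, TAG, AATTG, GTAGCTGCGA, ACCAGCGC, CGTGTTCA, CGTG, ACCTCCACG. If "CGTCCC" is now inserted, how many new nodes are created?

3

The longest prefix of "CGTCCC" already in the trie is "CGT" (length 3).
So 6 − 3 = 3 new nodes.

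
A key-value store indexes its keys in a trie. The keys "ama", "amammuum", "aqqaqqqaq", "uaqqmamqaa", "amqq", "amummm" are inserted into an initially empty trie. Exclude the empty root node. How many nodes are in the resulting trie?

Trace insertions, counting only characters that open a new branch:
  "ama" → 3 new (a, m, a)
  "amammuum" → prefix "ama" already present; 5 new (m, m, u, u, m)
  "aqqaqqqaq" → prefix "a" already present; 8 new (q, q, a, q, q, q, a, q)
  "uaqqmamqaa" → 10 new (u, a, q, q, m, a, m, q, a, a)
  "amqq" → prefix "am" already present; 2 new (q, q)
  "amummm" → prefix "am" already present; 4 new (u, m, m, m)
Total nodes = 3 + 5 + 8 + 10 + 2 + 4 = 32

32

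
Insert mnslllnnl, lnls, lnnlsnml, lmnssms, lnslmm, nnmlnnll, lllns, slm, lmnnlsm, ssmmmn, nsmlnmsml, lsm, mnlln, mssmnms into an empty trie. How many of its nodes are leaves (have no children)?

Leaves are exactly the stored words that no other stored word extends.
Those words: "lllns", "lmnnlsm", "lmnssms", "lnls", "lnnlsnml", "lnslmm", "lsm", "mnlln", "mnslllnnl", "mssmnms", "nnmlnnll", "nsmlnmsml", "slm", "ssmmmn"
Leaf count: 14

14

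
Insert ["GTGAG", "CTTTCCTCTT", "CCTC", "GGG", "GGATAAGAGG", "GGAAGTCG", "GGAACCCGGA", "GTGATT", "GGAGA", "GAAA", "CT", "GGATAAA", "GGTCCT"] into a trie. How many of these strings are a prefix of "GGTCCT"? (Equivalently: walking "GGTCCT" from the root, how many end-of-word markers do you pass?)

1

Check each prefix of "GGTCCT" against the stored set — each match is an end-marker on the path.
Prefixes of the query that are stored words: "GGTCCT"
Count: 1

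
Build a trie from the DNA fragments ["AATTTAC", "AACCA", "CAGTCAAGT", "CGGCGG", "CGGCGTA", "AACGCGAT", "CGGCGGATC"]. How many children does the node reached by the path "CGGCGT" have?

Walk "CGGCGT" from the root, arriving at one node.
Distinct next characters after "CGGCGT": A.
That node has 1 child edge.

1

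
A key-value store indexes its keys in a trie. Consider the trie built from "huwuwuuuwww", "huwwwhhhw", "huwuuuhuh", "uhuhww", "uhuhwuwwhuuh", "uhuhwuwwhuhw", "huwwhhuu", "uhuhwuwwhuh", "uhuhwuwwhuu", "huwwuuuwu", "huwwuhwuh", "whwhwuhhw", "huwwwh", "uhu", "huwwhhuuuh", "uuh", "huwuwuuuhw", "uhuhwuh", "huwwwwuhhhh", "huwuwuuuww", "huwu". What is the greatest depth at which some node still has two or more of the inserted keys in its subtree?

11

Look for the deepest trie node that still has at least two words in its subtree.
e.g. "uhuhwuwwhuh" and "uhuhwuwwhuhw" share the prefix "uhuhwuwwhuh" of length 11; no pair shares a longer one.
Longest shared-prefix length: 11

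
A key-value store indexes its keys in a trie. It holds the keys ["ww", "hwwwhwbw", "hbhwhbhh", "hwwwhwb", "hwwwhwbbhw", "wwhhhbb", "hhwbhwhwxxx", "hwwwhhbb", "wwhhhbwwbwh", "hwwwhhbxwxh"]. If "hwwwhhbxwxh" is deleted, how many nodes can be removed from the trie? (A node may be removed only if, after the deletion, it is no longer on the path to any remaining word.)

4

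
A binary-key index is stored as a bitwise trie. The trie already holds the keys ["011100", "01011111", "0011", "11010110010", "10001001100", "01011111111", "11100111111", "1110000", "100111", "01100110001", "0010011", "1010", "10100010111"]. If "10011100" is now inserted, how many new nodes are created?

2

"100111" is already a path in the trie; the remaining "00" must be added.
New nodes needed: |"10011100"| − 6 = 8 − 6 = 2.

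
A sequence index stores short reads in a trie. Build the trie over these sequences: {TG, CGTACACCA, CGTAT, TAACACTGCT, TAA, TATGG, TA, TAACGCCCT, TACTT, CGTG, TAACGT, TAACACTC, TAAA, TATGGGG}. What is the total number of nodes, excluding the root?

Trie structure (* marks end of a word):
(root)
├─ C
│  └─ G
│     └─ T
│        ├─ A
│        │  ├─ C
│        │  │  └─ A
│        │  │     └─ C
│        │  │        └─ C
│        │  │           └─ A *
│        │  └─ T *
│        └─ G *
└─ T
   ├─ A *
   │  ├─ A *
   │  │  ├─ A *
   │  │  └─ C
   │  │     ├─ A
   │  │     │  └─ C
   │  │     │     └─ T
   │  │     │        ├─ C *
   │  │     │        └─ G
   │  │     │           └─ C
   │  │     │              └─ T *
   │  │     └─ G
   │  │        ├─ C
   │  │        │  └─ C
   │  │        │     └─ C
   │  │        │        └─ T *
   │  │        └─ T *
   │  ├─ C
   │  │  └─ T
   │  │     └─ T *
   │  └─ T
   │     └─ G
   │        └─ G *
   │           └─ G
   │              └─ G *
   └─ G *
Counting every labelled node above: 38.

38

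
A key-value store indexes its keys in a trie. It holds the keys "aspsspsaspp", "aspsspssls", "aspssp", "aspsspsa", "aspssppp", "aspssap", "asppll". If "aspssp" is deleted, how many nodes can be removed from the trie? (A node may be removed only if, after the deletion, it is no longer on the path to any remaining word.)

A node on "aspssp"'s path can go only if nothing else ends at it or branches off below it.
Every node on "aspssp" is still needed (e.g. by "aspsspsaspp"), so nothing is freed.
Nodes removed: 0

0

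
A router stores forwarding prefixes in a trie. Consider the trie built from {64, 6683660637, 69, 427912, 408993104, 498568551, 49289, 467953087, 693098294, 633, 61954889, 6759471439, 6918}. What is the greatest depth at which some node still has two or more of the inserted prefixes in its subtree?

Equivalently: take the maximum, over all pairs, of their longest common prefix length.
"49289" and "498568551" agree on "49" (2 characters) before diverging; nothing deeper is shared.
Longest shared-prefix length: 2

2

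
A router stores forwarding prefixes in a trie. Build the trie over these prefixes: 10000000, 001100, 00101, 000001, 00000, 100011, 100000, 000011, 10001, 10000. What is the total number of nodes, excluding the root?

Trie structure (* marks end of a word):
(root)
├─ 0
│  └─ 0
│     ├─ 0
│     │  └─ 0
│     │     ├─ 0 *
│     │     │  └─ 1 *
│     │     └─ 1
│     │        └─ 1 *
│     └─ 1
│        ├─ 0
│        │  └─ 1 *
│        └─ 1
│           └─ 0
│              └─ 0 *
└─ 1
   └─ 0
      └─ 0
         └─ 0
            ├─ 0 *
            │  └─ 0 *
            │     └─ 0
            │        └─ 0 *
            └─ 1 *
               └─ 1 *
Counting every labelled node above: 24.

24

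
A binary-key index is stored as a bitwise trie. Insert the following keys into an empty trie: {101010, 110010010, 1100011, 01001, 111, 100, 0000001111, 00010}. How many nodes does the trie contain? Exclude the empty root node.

35

Insert word by word; a character creates a node only if that edge doesn't already exist:
  "101010" → 6 new (1, 0, 1, 0, 1, 0)
  "110010010" → prefix "1" already present; 8 new (1, 0, 0, 1, 0, 0, 1, 0)
  "1100011" → prefix "1100" already present; 3 new (0, 1, 1)
  "01001" → 5 new (0, 1, 0, 0, 1)
  "111" → prefix "11" already present; 1 new (1)
  "100" → prefix "10" already present; 1 new (0)
  "0000001111" → prefix "0" already present; 9 new (0, 0, 0, 0, 0, 1, 1, 1, 1)
  "00010" → prefix "000" already present; 2 new (1, 0)
Total nodes = 6 + 8 + 3 + 5 + 1 + 1 + 9 + 2 = 35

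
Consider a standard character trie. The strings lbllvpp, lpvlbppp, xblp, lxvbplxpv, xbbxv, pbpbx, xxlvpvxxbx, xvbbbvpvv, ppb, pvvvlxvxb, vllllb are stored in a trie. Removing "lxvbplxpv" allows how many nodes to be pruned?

8

Walk "lxvbplxpv" from the leaf back toward the root, removing each node that no remaining word uses.
The suffix "xvbplxpv" (8 nodes) is used only by "lxvbplxpv"; the node for "l" still has the child "b", so pruning stops there.
Nodes removed: 8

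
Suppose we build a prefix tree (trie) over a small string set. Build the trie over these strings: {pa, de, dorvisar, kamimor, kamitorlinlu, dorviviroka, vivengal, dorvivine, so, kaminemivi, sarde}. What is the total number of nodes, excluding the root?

Count nodes per top-level branch (shared prefixes stored once):
  'd'-branch (de, dorvisar, dorvivine, dorviviroka): 17 nodes
  'k'-branch (kamimor, kaminemivi, kamitorlinlu): 21 nodes
  'p'-branch (pa): 2 nodes
  's'-branch (sarde, so): 6 nodes
  'v'-branch (vivengal): 8 nodes
Sum: 54

54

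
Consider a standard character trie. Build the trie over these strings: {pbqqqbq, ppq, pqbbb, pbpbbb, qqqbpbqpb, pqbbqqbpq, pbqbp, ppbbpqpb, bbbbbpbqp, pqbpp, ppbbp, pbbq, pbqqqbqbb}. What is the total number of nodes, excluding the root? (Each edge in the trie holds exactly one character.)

54

Trace insertions, counting only characters that open a new branch:
  "pbqqqbq" → 7 new (p, b, q, q, q, b, q)
  "ppq" → prefix "p" already present; 2 new (p, q)
  "pqbbb" → prefix "p" already present; 4 new (q, b, b, b)
  "pbpbbb" → prefix "pb" already present; 4 new (p, b, b, b)
  "qqqbpbqpb" → 9 new (q, q, q, b, p, b, q, p, b)
  "pqbbqqbpq" → prefix "pqbb" already present; 5 new (q, q, b, p, q)
  "pbqbp" → prefix "pbq" already present; 2 new (b, p)
  "ppbbpqpb" → prefix "pp" already present; 6 new (b, b, p, q, p, b)
  "bbbbbpbqp" → 9 new (b, b, b, b, b, p, b, q, p)
  "pqbpp" → prefix "pqb" already present; 2 new (p, p)
  "ppbbp" → prefix "ppbbp" already present; 0 new (none)
  "pbbq" → prefix "pb" already present; 2 new (b, q)
  "pbqqqbqbb" → prefix "pbqqqbq" already present; 2 new (b, b)
Total nodes = 7 + 2 + 4 + 4 + 9 + 5 + 2 + 6 + 9 + 2 + 0 + 2 + 2 = 54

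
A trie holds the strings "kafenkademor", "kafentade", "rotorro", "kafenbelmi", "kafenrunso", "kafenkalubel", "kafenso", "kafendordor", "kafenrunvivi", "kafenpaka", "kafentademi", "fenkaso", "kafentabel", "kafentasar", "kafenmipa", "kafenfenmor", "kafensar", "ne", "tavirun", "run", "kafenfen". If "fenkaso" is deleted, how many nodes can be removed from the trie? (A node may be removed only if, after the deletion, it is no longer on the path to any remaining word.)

7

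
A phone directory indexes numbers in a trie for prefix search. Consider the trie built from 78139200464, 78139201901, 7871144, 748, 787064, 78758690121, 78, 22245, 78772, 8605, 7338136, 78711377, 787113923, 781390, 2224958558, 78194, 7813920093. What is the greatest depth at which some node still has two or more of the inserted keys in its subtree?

8

Look for the deepest trie node that still has at least two words in its subtree.
e.g. "78139200464" and "7813920093" share the prefix "78139200" of length 8; no pair shares a longer one.
Longest shared-prefix length: 8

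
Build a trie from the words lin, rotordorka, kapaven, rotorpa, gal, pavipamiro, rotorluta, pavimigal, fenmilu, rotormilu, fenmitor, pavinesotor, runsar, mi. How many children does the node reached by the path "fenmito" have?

Walk "fenmito" from the root, arriving at one node.
Characters that immediately follow "fenmito" among the stored strings: {r}.
That node has 1 child edge.

1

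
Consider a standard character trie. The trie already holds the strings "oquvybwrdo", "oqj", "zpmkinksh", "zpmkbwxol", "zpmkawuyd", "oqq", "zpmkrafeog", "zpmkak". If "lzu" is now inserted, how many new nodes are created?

No existing word starts with "l", so every character of "lzu" needs a new node.
3 − 0 = 3 new nodes.

3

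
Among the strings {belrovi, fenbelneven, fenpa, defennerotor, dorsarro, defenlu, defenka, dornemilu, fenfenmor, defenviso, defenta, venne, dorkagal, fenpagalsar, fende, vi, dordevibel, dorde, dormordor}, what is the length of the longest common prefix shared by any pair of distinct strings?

5

Look for the deepest trie node that still has at least two words in its subtree.
"defenka" and "defenlu" agree on "defen" (5 characters) before diverging; nothing deeper is shared.
Longest shared-prefix length: 5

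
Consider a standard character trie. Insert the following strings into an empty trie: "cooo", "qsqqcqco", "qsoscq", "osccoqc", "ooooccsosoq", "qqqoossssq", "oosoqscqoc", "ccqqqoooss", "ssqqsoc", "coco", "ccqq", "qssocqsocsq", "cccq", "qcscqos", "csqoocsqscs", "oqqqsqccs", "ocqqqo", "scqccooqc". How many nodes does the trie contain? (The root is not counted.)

Count nodes per top-level branch (shared prefixes stored once):
  'c'-branch (cccq, ccqq, ccqqqoooss, coco, cooo, csqoocsqscs): 27 nodes
  'o'-branch (ocqqqo, ooooccsosoq, oosoqscqoc, oqqqsqccs, osccoqc): 38 nodes
  'q'-branch (qcscqos, qqqoossssq, qsoscq, qsqqcqco, qssocqsocsq): 36 nodes
  's'-branch (scqccooqc, ssqqsoc): 15 nodes
Sum: 116

116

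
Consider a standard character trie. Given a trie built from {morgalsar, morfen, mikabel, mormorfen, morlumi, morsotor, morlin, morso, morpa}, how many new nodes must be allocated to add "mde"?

2

The longest prefix of "mde" already in the trie is "m" (length 1).
So 3 − 1 = 2 new nodes.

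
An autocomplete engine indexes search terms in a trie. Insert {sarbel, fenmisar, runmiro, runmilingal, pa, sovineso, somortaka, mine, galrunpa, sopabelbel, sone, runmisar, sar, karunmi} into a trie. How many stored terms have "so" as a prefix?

Traverse to the node for "so", then collect every word in that subtree.
Matches: "somortaka", "sone", "sopabelbel", "sovineso"
Count: 4

4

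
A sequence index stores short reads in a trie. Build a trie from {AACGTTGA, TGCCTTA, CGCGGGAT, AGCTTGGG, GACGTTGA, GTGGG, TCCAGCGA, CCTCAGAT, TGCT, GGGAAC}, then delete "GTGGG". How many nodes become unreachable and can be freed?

4

After clearing the end-marker at "GTGGG", prune upward until reaching a node still needed by another word.
The suffix "TGGG" (4 nodes) is used only by "GTGGG"; the node for "G" still has the child "A", so pruning stops there.
Nodes removed: 4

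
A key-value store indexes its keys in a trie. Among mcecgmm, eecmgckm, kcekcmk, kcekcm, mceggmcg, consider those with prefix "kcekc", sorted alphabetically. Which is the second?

DFS of the "kcekc" subtree visits, in order: "kcekcm", "kcekcmk"
The 2nd is kcekcmk.

kcekcmk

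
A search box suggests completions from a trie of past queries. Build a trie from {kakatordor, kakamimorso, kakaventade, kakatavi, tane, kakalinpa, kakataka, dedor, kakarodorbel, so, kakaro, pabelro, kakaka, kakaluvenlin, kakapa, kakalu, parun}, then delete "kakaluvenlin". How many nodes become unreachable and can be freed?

After clearing the end-marker at "kakaluvenlin", prune upward until reaching a node still needed by another word.
The suffix "venlin" (6 nodes) is used only by "kakaluvenlin"; "kakalu" is itself a stored word, so pruning stops there.
Nodes removed: 6

6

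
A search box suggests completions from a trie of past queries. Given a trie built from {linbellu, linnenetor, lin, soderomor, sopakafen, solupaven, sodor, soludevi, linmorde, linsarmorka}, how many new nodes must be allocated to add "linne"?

"linne" is already a full path in the trie; only an end-marker is added.
No new nodes are needed: 0.

0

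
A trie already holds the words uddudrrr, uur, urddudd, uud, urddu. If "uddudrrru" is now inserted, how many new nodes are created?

1

"uddudrrr" is already a path in the trie; the remaining "u" must be added.
New nodes needed: |"uddudrrru"| − 8 = 9 − 8 = 1.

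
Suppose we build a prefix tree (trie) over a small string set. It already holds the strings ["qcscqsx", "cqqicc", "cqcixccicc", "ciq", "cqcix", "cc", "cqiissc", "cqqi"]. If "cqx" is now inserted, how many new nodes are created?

1

Walking "cqx" from the root, the first 2 characters ("cq") follow existing edges; "x" is the first miss.
Each of the 1 remaining characters creates one node.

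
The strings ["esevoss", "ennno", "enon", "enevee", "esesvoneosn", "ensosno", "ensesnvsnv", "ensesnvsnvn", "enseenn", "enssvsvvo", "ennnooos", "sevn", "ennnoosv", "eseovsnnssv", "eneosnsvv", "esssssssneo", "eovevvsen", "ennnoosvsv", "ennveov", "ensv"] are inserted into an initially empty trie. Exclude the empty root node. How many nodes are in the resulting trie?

Insert word by word; a character creates a node only if that edge doesn't already exist:
  "esevoss" → 7 new (e, s, e, v, o, s, s)
  "ennno" → prefix "e" already present; 4 new (n, n, n, o)
  "enon" → prefix "en" already present; 2 new (o, n)
  "enevee" → prefix "en" already present; 4 new (e, v, e, e)
  "esesvoneosn" → prefix "ese" already present; 8 new (s, v, o, n, e, o, s, n)
  "ensosno" → prefix "en" already present; 5 new (s, o, s, n, o)
  "ensesnvsnv" → prefix "ens" already present; 7 new (e, s, n, v, s, n, v)
  "ensesnvsnvn" → prefix "ensesnvsnv" already present; 1 new (n)
  "enseenn" → prefix "ense" already present; 3 new (e, n, n)
  "enssvsvvo" → prefix "ens" already present; 6 new (s, v, s, v, v, o)
  "ennnooos" → prefix "ennno" already present; 3 new (o, o, s)
  "sevn" → 4 new (s, e, v, n)
  "ennnoosv" → prefix "ennnoo" already present; 2 new (s, v)
  "eseovsnnssv" → prefix "ese" already present; 8 new (o, v, s, n, n, s, s, v)
  "eneosnsvv" → prefix "ene" already present; 6 new (o, s, n, s, v, v)
  "esssssssneo" → prefix "es" already present; 9 new (s, s, s, s, s, s, n, e, o)
  "eovevvsen" → prefix "e" already present; 8 new (o, v, e, v, v, s, e, n)
  "ennnoosvsv" → prefix "ennnoosv" already present; 2 new (s, v)
  "ennveov" → prefix "enn" already present; 4 new (v, e, o, v)
  "ensv" → prefix "ens" already present; 1 new (v)
Total nodes = 7 + 4 + 2 + 4 + 8 + 5 + 7 + 1 + 3 + 6 + 3 + 4 + 2 + 8 + 6 + 9 + 8 + 2 + 4 + 1 = 94

94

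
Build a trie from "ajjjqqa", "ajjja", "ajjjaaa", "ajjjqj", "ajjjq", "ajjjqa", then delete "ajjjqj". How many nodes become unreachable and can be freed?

1

Walk "ajjjqj" from the leaf back toward the root, removing each node that no remaining word uses.
The suffix "j" (1 node) is used only by "ajjjqj"; the node for "ajjjq" still has the child "q", so pruning stops there.
Nodes removed: 1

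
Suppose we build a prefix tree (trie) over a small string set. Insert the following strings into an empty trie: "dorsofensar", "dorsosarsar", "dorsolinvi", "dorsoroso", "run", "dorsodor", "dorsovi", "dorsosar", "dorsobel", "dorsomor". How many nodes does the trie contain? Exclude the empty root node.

Trie structure (* marks end of a word):
(root)
├─ d
│  └─ o
│     └─ r
│        └─ s
│           └─ o
│              ├─ b
│              │  └─ e
│              │     └─ l *
│              ├─ d
│              │  └─ o
│              │     └─ r *
│              ├─ f
│              │  └─ e
│              │     └─ n
│              │        └─ s
│              │           └─ a
│              │              └─ r *
│              ├─ l
│              │  └─ i
│              │     └─ n
│              │        └─ v
│              │           └─ i *
│              ├─ m
│              │  └─ o
│              │     └─ r *
│              ├─ r
│              │  └─ o
│              │     └─ s
│              │        └─ o *
│              ├─ s
│              │  └─ a
│              │     └─ r *
│              │        └─ s
│              │           └─ a
│              │              └─ r *
│              └─ v
│                 └─ i *
└─ r
   └─ u
      └─ n *
Counting every labelled node above: 40.

40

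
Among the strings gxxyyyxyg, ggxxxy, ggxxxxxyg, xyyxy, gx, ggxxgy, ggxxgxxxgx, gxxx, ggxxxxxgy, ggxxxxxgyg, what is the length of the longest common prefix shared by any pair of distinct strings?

9

The deepest shared node is where two words last agree before diverging.
e.g. "ggxxxxxgy" and "ggxxxxxgyg" share the prefix "ggxxxxxgy" of length 9; no pair shares a longer one.
Longest shared-prefix length: 9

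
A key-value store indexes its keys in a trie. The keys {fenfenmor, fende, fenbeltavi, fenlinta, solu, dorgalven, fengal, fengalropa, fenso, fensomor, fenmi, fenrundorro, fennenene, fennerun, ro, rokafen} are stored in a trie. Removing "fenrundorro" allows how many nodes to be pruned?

Walk "fenrundorro" from the leaf back toward the root, removing each node that no remaining word uses.
The suffix "rundorro" (8 nodes) is used only by "fenrundorro"; the node for "fen" still has the child "f", so pruning stops there.
Nodes removed: 8

8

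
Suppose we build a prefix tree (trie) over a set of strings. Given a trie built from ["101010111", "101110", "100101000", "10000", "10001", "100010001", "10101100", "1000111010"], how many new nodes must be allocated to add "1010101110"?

1

Walking "1010101110" from the root, the first 9 characters ("101010111") follow existing edges; "0" is the first miss.
So 10 − 9 = 1 new nodes.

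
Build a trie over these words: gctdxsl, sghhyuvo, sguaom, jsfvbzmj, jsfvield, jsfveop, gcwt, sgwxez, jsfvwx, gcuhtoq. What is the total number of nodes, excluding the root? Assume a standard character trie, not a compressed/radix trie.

Count nodes per top-level branch (shared prefixes stored once):
  'g'-branch (gctdxsl, gcuhtoq, gcwt): 14 nodes
  'j'-branch (jsfvbzmj, jsfveop, jsfvield, jsfvwx): 17 nodes
  's'-branch (sghhyuvo, sguaom, sgwxez): 16 nodes
Sum: 47

47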